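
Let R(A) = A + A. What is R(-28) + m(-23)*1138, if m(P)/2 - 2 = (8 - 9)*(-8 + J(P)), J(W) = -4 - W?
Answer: -20540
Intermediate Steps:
R(A) = 2*A
m(P) = 28 + 2*P (m(P) = 4 + 2*((8 - 9)*(-8 + (-4 - P))) = 4 + 2*(-(-12 - P)) = 4 + 2*(12 + P) = 4 + (24 + 2*P) = 28 + 2*P)
R(-28) + m(-23)*1138 = 2*(-28) + (28 + 2*(-23))*1138 = -56 + (28 - 46)*1138 = -56 - 18*1138 = -56 - 20484 = -20540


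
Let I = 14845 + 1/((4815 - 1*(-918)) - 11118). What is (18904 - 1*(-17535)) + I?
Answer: 276164339/5385 ≈ 51284.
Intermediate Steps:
I = 79940324/5385 (I = 14845 + 1/((4815 + 918) - 11118) = 14845 + 1/(5733 - 11118) = 14845 + 1/(-5385) = 14845 - 1/5385 = 79940324/5385 ≈ 14845.)
(18904 - 1*(-17535)) + I = (18904 - 1*(-17535)) + 79940324/5385 = (18904 + 17535) + 79940324/5385 = 36439 + 79940324/5385 = 276164339/5385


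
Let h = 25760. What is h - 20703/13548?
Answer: 116325259/4516 ≈ 25758.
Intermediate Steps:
h - 20703/13548 = 25760 - 20703/13548 = 25760 - 1*6901/4516 = 25760 - 6901/4516 = 116325259/4516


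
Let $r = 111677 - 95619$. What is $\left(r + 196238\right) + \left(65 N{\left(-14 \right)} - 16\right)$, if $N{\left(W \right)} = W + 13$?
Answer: $212215$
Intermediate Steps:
$N{\left(W \right)} = 13 + W$
$r = 16058$
$\left(r + 196238\right) + \left(65 N{\left(-14 \right)} - 16\right) = \left(16058 + 196238\right) + \left(65 \left(13 - 14\right) - 16\right) = 212296 + \left(65 \left(-1\right) - 16\right) = 212296 - 81 = 212215$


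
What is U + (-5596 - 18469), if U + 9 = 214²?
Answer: 21722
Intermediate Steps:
U = 45787 (U = -9 + 214² = -9 + 45796 = 45787)
U + (-5596 - 18469) = 45787 + (-5596 - 18469) = 45787 - 24065 = 21722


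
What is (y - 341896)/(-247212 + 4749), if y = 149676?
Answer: 192220/242463 ≈ 0.79278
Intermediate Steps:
(y - 341896)/(-247212 + 4749) = (149676 - 341896)/(-247212 + 4749) = -192220/(-242463) = -192220*(-1/242463) = 192220/242463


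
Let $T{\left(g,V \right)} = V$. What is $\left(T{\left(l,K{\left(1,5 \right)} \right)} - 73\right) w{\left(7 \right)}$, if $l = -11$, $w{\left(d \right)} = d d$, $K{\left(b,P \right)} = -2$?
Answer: $-3675$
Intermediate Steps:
$w{\left(d \right)} = d^{2}$
$\left(T{\left(l,K{\left(1,5 \right)} \right)} - 73\right) w{\left(7 \right)} = \left(-2 - 73\right) 7^{2} = \left(-75\right) 49 = -3675$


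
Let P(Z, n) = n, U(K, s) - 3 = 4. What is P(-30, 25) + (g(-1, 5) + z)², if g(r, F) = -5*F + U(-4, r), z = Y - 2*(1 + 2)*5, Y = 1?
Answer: 2234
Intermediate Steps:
U(K, s) = 7 (U(K, s) = 3 + 4 = 7)
z = -29 (z = 1 - 2*(1 + 2)*5 = 1 - 2*3*5 = 1 - 6*5 = 1 - 30 = -29)
g(r, F) = 7 - 5*F (g(r, F) = -5*F + 7 = 7 - 5*F)
P(-30, 25) + (g(-1, 5) + z)² = 25 + ((7 - 5*5) - 29)² = 25 + ((7 - 25) - 29)² = 25 + (-18 - 29)² = 25 + (-47)² = 25 + 2209 = 2234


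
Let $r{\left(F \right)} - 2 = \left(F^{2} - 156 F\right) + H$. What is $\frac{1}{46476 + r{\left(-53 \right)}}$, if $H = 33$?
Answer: $\frac{1}{57588} \approx 1.7365 \cdot 10^{-5}$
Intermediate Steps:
$r{\left(F \right)} = 35 + F^{2} - 156 F$ ($r{\left(F \right)} = 2 + \left(\left(F^{2} - 156 F\right) + 33\right) = 2 + \left(33 + F^{2} - 156 F\right) = 35 + F^{2} - 156 F$)
$\frac{1}{46476 + r{\left(-53 \right)}} = \frac{1}{46476 + \left(35 + \left(-53\right)^{2} - -8268\right)} = \frac{1}{46476 + \left(35 + 2809 + 8268\right)} = \frac{1}{46476 + 11112} = \frac{1}{57588}$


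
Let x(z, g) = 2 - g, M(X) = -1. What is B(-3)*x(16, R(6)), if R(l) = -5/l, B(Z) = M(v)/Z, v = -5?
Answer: 17/18 ≈ 0.94444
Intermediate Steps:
B(Z) = -1/Z
B(-3)*x(16, R(6)) = (-1/(-3))*(2 - (-5)/6) = (-1*(-⅓))*(2 - (-5)/6) = (2 - 1*(-⅚))/3 = (2 + ⅚)/3 = (⅓)*(17/6) = 17/18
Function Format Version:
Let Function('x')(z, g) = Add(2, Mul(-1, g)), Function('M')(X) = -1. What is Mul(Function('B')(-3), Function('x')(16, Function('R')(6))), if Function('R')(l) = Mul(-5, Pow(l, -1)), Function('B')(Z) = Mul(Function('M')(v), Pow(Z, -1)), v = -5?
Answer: Rational(17, 18) ≈ 0.94444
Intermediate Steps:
Function('B')(Z) = Mul(-1, Pow(Z, -1))
Mul(Function('B')(-3), Function('x')(16, Function('R')(6))) = Mul(Mul(-1, Pow(-3, -1)), Add(2, Mul(-1, Mul(-5, Pow(6, -1))))) = Mul(Mul(-1, Rational(-1, 3)), Add(2, Mul(-1, Mul(-5, Rational(1, 6))))) = Mul(Rational(1, 3), Add(2, Mul(-1, Rational(-5, 6)))) = Mul(Rational(1, 3), Add(2, Rational(5, 6))) = Mul(Rational(1, 3), Rational(17, 6)) = Rational(17, 18)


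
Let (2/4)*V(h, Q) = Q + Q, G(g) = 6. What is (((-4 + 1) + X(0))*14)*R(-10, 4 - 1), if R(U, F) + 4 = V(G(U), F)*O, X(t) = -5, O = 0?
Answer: 448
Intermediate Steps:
V(h, Q) = 4*Q (V(h, Q) = 2*(Q + Q) = 2*(2*Q) = 4*Q)
R(U, F) = -4 (R(U, F) = -4 + (4*F)*0 = -4 + 0 = -4)
(((-4 + 1) + X(0))*14)*R(-10, 4 - 1) = (((-4 + 1) - 5)*14)*(-4) = ((-3 - 5)*14)*(-4) = -8*14*(-4) = -112*(-4) = 448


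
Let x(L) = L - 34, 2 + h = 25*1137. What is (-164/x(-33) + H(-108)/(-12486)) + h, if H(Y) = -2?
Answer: 11889824782/418281 ≈ 28425.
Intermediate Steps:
h = 28423 (h = -2 + 25*1137 = -2 + 28425 = 28423)
x(L) = -34 + L
(-164/x(-33) + H(-108)/(-12486)) + h = (-164/(-34 - 33) - 2/(-12486)) + 28423 = (-164/(-67) - 2*(-1/12486)) + 28423 = (-164*(-1/67) + 1/6243) + 28423 = (164/67 + 1/6243) + 28423 = 1023919/418281 + 28423 = 11889824782/418281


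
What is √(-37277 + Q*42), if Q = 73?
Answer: I*√34211 ≈ 184.96*I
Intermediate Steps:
√(-37277 + Q*42) = √(-37277 + 73*42) = √(-37277 + 3066) = √(-34211) = I*√34211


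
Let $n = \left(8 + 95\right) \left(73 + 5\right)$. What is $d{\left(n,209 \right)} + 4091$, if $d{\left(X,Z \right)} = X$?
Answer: $12125$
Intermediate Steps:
$n = 8034$ ($n = 103 \cdot 78 = 8034$)
$d{\left(n,209 \right)} + 4091 = 8034 + 4091 = 12125$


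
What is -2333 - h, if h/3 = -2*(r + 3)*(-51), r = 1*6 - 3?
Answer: -4169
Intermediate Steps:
r = 3 (r = 6 - 3 = 3)
h = 1836 (h = 3*(-2*(3 + 3)*(-51)) = 3*(-2*6*(-51)) = 3*(-12*(-51)) = 3*612 = 1836)
-2333 - h = -2333 - 1*1836 = -2333 - 1836 = -4169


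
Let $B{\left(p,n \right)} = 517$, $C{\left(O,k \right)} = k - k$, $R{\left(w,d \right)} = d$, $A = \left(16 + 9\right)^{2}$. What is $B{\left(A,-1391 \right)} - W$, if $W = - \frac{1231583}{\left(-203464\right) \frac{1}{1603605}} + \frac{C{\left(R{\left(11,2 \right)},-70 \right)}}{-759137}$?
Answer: $- \frac{1974867465827}{203464} \approx -9.7062 \cdot 10^{6}$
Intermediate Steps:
$A = 625$ ($A = 25^{2} = 625$)
$C{\left(O,k \right)} = 0$
$W = \frac{1974972656715}{203464}$ ($W = - \frac{1231583}{\left(-203464\right) \frac{1}{1603605}} + \frac{0}{-759137} = - \frac{1231583}{\left(-203464\right) \frac{1}{1603605}} + 0 \left(- \frac{1}{759137}\right) = - \frac{1231583}{- \frac{203464}{1603605}} + 0 = \left(-1231583\right) \left(- \frac{1603605}{203464}\right) + 0 = \frac{1974972656715}{203464} + 0 = \frac{1974972656715}{203464} \approx 9.7067 \cdot 10^{6}$)
$B{\left(A,-1391 \right)} - W = 517 - \frac{1974972656715}{203464} = - \frac{1974867465827}{203464}$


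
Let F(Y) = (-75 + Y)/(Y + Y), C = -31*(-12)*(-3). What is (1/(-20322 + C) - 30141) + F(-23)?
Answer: -14860692995/493074 ≈ -30139.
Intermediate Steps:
C = -1116 (C = 372*(-3) = -1116)
F(Y) = (-75 + Y)/(2*Y) (F(Y) = (-75 + Y)/((2*Y)) = (-75 + Y)*(1/(2*Y)) = (-75 + Y)/(2*Y))
(1/(-20322 + C) - 30141) + F(-23) = (1/(-20322 - 1116) - 30141) + (½)*(-75 - 23)/(-23) = (1/(-21438) - 30141) + (½)*(-1/23)*(-98) = (-1/21438 - 30141) + 49/23 = -646162759/21438 + 49/23 = -14860692995/493074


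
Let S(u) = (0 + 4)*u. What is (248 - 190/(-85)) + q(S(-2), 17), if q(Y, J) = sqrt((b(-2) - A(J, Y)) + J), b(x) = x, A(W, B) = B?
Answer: 4254/17 + sqrt(23) ≈ 255.03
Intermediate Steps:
S(u) = 4*u
q(Y, J) = sqrt(-2 + J - Y) (q(Y, J) = sqrt((-2 - Y) + J) = sqrt(-2 + J - Y))
(248 - 190/(-85)) + q(S(-2), 17) = (248 - 190/(-85)) + sqrt(-2 + 17 - 4*(-2)) = (248 - 190*(-1/85)) + sqrt(-2 + 17 - 1*(-8)) = (248 + 38/17) + sqrt(-2 + 17 + 8) = 4254/17 + sqrt(23)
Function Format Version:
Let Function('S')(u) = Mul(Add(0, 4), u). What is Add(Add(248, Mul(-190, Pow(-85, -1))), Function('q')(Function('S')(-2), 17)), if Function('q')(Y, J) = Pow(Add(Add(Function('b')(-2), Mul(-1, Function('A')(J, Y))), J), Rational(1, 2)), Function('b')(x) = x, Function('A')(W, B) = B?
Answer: Add(Rational(4254, 17), Pow(23, Rational(1, 2))) ≈ 255.03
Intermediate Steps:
Function('S')(u) = Mul(4, u)
Function('q')(Y, J) = Pow(Add(-2, J, Mul(-1, Y)), Rational(1, 2)) (Function('q')(Y, J) = Pow(Add(Add(-2, Mul(-1, Y)), J), Rational(1, 2)) = Pow(Add(-2, J, Mul(-1, Y)), Rational(1, 2)))
Add(Add(248, Mul(-190, Pow(-85, -1))), Function('q')(Function('S')(-2), 17)) = Add(Add(248, Mul(-190, Pow(-85, -1))), Pow(Add(-2, 17, Mul(-1, Mul(4, -2))), Rational(1, 2))) = Add(Add(248, Mul(-190, Rational(-1, 85))), Pow(Add(-2, 17, Mul(-1, -8)), Rational(1, 2))) = Add(Add(248, Rational(38, 17)), Pow(Add(-2, 17, 8), Rational(1, 2))) = Add(Rational(4254, 17), Pow(23, Rational(1, 2)))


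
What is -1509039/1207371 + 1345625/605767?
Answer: 236847524654/243795169519 ≈ 0.97150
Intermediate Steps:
-1509039/1207371 + 1345625/605767 = -1509039*1/1207371 + 1345625*(1/605767) = -503013/402457 + 1345625/605767 = 236847524654/243795169519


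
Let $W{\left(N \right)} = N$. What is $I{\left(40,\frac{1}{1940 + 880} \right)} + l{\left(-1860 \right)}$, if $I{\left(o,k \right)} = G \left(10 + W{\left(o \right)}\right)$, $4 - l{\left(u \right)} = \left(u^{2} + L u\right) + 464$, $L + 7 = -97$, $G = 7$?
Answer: $-3653150$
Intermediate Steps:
$L = -104$ ($L = -7 - 97 = -104$)
$l{\left(u \right)} = -460 - u^{2} + 104 u$ ($l{\left(u \right)} = 4 - \left(\left(u^{2} - 104 u\right) + 464\right) = 4 - \left(464 + u^{2} - 104 u\right) = -460 - u^{2} + 104 u$)
$I{\left(o,k \right)} = 70 + 7 o$ ($I{\left(o,k \right)} = 7 \left(10 + o\right) = 70 + 7 o$)
$I{\left(40,\frac{1}{1940 + 880} \right)} + l{\left(-1860 \right)} = \left(70 + 7 \cdot 40\right) - 3653500 = \left(70 + 280\right) - 3653500 = 350 - 3653500 = -3653150$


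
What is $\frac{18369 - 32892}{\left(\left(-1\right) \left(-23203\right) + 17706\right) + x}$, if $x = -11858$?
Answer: $- \frac{14523}{29051} \approx -0.49991$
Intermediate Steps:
$\frac{18369 - 32892}{\left(\left(-1\right) \left(-23203\right) + 17706\right) + x} = \frac{18369 - 32892}{\left(\left(-1\right) \left(-23203\right) + 17706\right) - 11858} = - \frac{14523}{\left(23203 + 17706\right) - 11858} = - \frac{14523}{40909 - 11858} = - \frac{14523}{29051}$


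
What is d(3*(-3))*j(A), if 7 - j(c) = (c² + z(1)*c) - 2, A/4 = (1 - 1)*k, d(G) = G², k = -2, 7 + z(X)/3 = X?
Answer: 729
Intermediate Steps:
z(X) = -21 + 3*X
A = 0 (A = 4*((1 - 1)*(-2)) = 4*(0*(-2)) = 4*0 = 0)
j(c) = 9 - c² + 18*c (j(c) = 7 - ((c² + (-21 + 3*1)*c) - 2) = 7 - ((c² + (-21 + 3)*c) - 2) = 7 - ((c² - 18*c) - 2) = 7 - (-2 + c² - 18*c) = 7 + (2 - c² + 18*c) = 9 - c² + 18*c)
d(3*(-3))*j(A) = (3*(-3))²*(9 - 1*0² + 18*0) = (-9)²*(9 - 1*0 + 0) = 81*(9 + 0 + 0) = 81*9 = 729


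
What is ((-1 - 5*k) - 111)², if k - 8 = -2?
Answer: 20164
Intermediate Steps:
k = 6 (k = 8 - 2 = 6)
((-1 - 5*k) - 111)² = ((-1 - 5*6) - 111)² = ((-1 - 30) - 111)² = (-31 - 111)² = (-142)² = 20164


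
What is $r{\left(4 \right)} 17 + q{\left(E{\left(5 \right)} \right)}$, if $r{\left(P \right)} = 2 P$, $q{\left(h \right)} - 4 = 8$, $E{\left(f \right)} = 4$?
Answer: $148$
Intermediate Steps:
$q{\left(h \right)} = 12$ ($q{\left(h \right)} = 4 + 8 = 12$)
$r{\left(4 \right)} 17 + q{\left(E{\left(5 \right)} \right)} = 2 \cdot 4 \cdot 17 + 12 = 8 \cdot 17 + 12 = 136 + 12 = 148$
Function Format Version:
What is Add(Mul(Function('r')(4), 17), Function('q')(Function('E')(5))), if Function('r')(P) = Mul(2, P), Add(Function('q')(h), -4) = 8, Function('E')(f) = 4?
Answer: 148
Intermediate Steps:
Function('q')(h) = 12 (Function('q')(h) = Add(4, 8) = 12)
Add(Mul(Function('r')(4), 17), Function('q')(Function('E')(5))) = Add(Mul(Mul(2, 4), 17), 12) = Add(Mul(8, 17), 12) = Add(136, 12) = 148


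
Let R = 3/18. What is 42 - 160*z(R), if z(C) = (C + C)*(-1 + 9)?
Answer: -1154/3 ≈ -384.67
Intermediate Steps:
R = ⅙ (R = 3*(1/18) = ⅙ ≈ 0.16667)
z(C) = 16*C (z(C) = (2*C)*8 = 16*C)
42 - 160*z(R) = 42 - 2560/6 = 42 - 160*8/3 = 42 - 1280/3 = -1154/3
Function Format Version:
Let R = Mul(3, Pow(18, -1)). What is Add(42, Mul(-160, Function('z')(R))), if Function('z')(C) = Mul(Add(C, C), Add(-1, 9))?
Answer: Rational(-1154, 3) ≈ -384.67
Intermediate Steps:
R = Rational(1, 6) (R = Mul(3, Rational(1, 18)) = Rational(1, 6) ≈ 0.16667)
Function('z')(C) = Mul(16, C) (Function('z')(C) = Mul(Mul(2, C), 8) = Mul(16, C))
Add(42, Mul(-160, Function('z')(R))) = Add(42, Mul(-160, Mul(16, Rational(1, 6)))) = Add(42, Mul(-160, Rational(8, 3))) = Add(42, Rational(-1280, 3)) = Rational(-1154, 3)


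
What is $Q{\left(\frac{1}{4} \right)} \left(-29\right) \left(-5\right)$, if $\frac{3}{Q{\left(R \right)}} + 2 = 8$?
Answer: $\frac{145}{2} \approx 72.5$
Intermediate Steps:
$Q{\left(R \right)} = \frac{1}{2}$ ($Q{\left(R \right)} = \frac{3}{-2 + 8} = \frac{3}{6} = 3 \cdot \frac{1}{6} = \frac{1}{2}$)
$Q{\left(\frac{1}{4} \right)} \left(-29\right) \left(-5\right) = \frac{1}{2} \left(-29\right) \left(-5\right) = \left(- \frac{29}{2}\right) \left(-5\right) = \frac{145}{2}$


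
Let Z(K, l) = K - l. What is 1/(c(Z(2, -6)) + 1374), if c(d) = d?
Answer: 1/1382 ≈ 0.00072359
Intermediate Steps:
1/(c(Z(2, -6)) + 1374) = 1/((2 - 1*(-6)) + 1374) = 1/((2 + 6) + 1374) = 1/(8 + 1374) = 1/1382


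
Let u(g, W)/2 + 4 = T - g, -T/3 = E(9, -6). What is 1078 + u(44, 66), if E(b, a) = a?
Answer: 1018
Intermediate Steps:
T = 18 (T = -3*(-6) = 18)
u(g, W) = 28 - 2*g (u(g, W) = -8 + 2*(18 - g) = -8 + (36 - 2*g) = 28 - 2*g)
1078 + u(44, 66) = 1078 + (28 - 2*44) = 1078 + (28 - 88) = 1078 - 60 = 1018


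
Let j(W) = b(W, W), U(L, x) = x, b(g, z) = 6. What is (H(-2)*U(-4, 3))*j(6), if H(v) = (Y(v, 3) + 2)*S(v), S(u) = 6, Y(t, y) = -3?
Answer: -108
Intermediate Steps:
j(W) = 6
H(v) = -6 (H(v) = (-3 + 2)*6 = -1*6 = -6)
(H(-2)*U(-4, 3))*j(6) = -6*3*6 = -18*6 = -108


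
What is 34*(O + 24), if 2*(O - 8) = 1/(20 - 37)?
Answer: 1087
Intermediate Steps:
O = 271/34 (O = 8 + 1/(2*(20 - 37)) = 8 + (½)/(-17) = 8 + (½)*(-1/17) = 8 - 1/34 = 271/34 ≈ 7.9706)
34*(O + 24) = 34*(271/34 + 24) = 34*(1087/34) = 1087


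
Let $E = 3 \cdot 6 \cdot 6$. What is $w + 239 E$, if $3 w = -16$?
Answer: $\frac{77420}{3} \approx 25807.0$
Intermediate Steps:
$w = - \frac{16}{3}$ ($w = \frac{1}{3} \left(-16\right) = - \frac{16}{3} \approx -5.3333$)
$E = 108$ ($E = 18 \cdot 6 = 108$)
$w + 239 E = - \frac{16}{3} + 239 \cdot 108 = - \frac{16}{3} + 25812 = \frac{77420}{3}$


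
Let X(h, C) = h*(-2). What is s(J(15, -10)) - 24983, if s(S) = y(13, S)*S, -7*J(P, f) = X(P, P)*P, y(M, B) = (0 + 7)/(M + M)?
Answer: -324554/13 ≈ -24966.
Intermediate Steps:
X(h, C) = -2*h
y(M, B) = 7/(2*M) (y(M, B) = 7/((2*M)) = 7*(1/(2*M)) = 7/(2*M))
J(P, f) = 2*P**2/7 (J(P, f) = -(-2*P)*P/7 = -(-2)*P**2/7 = 2*P**2/7)
s(S) = 7*S/26 (s(S) = ((7/2)/13)*S = ((7/2)*(1/13))*S = 7*S/26)
s(J(15, -10)) - 24983 = 7*((2/7)*15**2)/26 - 24983 = 7*((2/7)*225)/26 - 24983 = (7/26)*(450/7) - 24983 = 225/13 - 24983 = -324554/13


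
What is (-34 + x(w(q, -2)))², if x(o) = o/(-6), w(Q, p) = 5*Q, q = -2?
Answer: 9409/9 ≈ 1045.4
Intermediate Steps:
x(o) = -o/6 (x(o) = o*(-⅙) = -o/6)
(-34 + x(w(q, -2)))² = (-34 - 5*(-2)/6)² = (-34 - ⅙*(-10))² = (-34 + 5/3)² = (-97/3)² = 9409/9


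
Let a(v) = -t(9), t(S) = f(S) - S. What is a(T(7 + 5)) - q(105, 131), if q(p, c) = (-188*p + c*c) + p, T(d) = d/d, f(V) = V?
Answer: 2474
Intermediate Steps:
t(S) = 0 (t(S) = S - S = 0)
T(d) = 1
q(p, c) = c² - 187*p (q(p, c) = (-188*p + c²) + p = (c² - 188*p) + p = c² - 187*p)
a(v) = 0 (a(v) = -1*0 = 0)
a(T(7 + 5)) - q(105, 131) = 0 - (131² - 187*105) = 0 - (17161 - 19635) = 0 - 1*(-2474) = 0 + 2474 = 2474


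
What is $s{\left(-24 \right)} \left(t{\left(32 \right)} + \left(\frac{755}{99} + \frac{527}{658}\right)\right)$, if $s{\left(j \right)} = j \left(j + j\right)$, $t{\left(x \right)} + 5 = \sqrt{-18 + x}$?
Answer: $\frac{14288192}{3619} + 1152 \sqrt{14} \approx 8258.5$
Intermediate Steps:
$t{\left(x \right)} = -5 + \sqrt{-18 + x}$
$s{\left(j \right)} = 2 j^{2}$ ($s{\left(j \right)} = j 2 j = 2 j^{2}$)
$s{\left(-24 \right)} \left(t{\left(32 \right)} + \left(\frac{755}{99} + \frac{527}{658}\right)\right) = 2 \left(-24\right)^{2} \left(\left(-5 + \sqrt{-18 + 32}\right) + \left(\frac{755}{99} + \frac{527}{658}\right)\right) = 2 \cdot 576 \left(\left(-5 + \sqrt{14}\right) + \left(755 \cdot \frac{1}{99} + 527 \cdot \frac{1}{658}\right)\right) = 1152 \left(\left(-5 + \sqrt{14}\right) + \left(\frac{755}{99} + \frac{527}{658}\right)\right) = 1152 \left(\left(-5 + \sqrt{14}\right) + \frac{548963}{65142}\right) = 1152 \left(\frac{223253}{65142} + \sqrt{14}\right) = \frac{14288192}{3619} + 1152 \sqrt{14}$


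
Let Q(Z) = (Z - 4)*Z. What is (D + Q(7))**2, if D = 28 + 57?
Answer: 11236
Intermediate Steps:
D = 85
Q(Z) = Z*(-4 + Z) (Q(Z) = (-4 + Z)*Z = Z*(-4 + Z))
(D + Q(7))**2 = (85 + 7*(-4 + 7))**2 = (85 + 7*3)**2 = (85 + 21)**2 = 106**2 = 11236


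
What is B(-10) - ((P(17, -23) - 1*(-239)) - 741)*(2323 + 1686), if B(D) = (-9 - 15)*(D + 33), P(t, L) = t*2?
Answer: 1875660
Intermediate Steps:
P(t, L) = 2*t
B(D) = -792 - 24*D (B(D) = -24*(33 + D) = -792 - 24*D)
B(-10) - ((P(17, -23) - 1*(-239)) - 741)*(2323 + 1686) = (-792 - 24*(-10)) - ((2*17 - 1*(-239)) - 741)*(2323 + 1686) = (-792 + 240) - ((34 + 239) - 741)*4009 = -552 - (273 - 741)*4009 = -552 - (-468)*4009 = -552 - 1*(-1876212) = -552 + 1876212 = 1875660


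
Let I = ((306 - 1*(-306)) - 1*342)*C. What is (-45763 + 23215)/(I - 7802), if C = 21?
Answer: 5637/533 ≈ 10.576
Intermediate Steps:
I = 5670 (I = ((306 - 1*(-306)) - 1*342)*21 = ((306 + 306) - 342)*21 = (612 - 342)*21 = 270*21 = 5670)
(-45763 + 23215)/(I - 7802) = (-45763 + 23215)/(5670 - 7802) = -22548/(-2132) = -22548*(-1/2132) = 5637/533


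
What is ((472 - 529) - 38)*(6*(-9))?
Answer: 5130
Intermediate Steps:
((472 - 529) - 38)*(6*(-9)) = (-57 - 38)*(-54) = -95*(-54) = 5130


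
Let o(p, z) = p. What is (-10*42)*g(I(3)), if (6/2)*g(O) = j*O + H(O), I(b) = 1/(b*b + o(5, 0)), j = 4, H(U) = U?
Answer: -50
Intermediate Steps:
I(b) = 1/(5 + b²) (I(b) = 1/(b*b + 5) = 1/(b² + 5) = 1/(5 + b²))
g(O) = 5*O/3 (g(O) = (4*O + O)/3 = (5*O)/3 = 5*O/3)
(-10*42)*g(I(3)) = (-10*42)*(5/(3*(5 + 3²))) = -700/(5 + 9) = -700/14 = -420*5/42 = -50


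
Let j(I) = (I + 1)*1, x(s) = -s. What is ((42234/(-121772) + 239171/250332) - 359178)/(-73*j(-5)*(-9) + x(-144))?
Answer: 2737239564891197/18930208976784 ≈ 144.60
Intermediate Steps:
j(I) = 1 + I (j(I) = (1 + I)*1 = 1 + I)
((42234/(-121772) + 239171/250332) - 359178)/(-73*j(-5)*(-9) + x(-144)) = ((42234/(-121772) + 239171/250332) - 359178)/(-73*(1 - 5)*(-9) - 1*(-144)) = ((42234*(-1/121772) + 239171*(1/250332)) - 359178)/(-73*(-4)*(-9) + 144) = ((-21117/60886 + 239171/250332) - 359178)/(292*(-9) + 144) = (4637952331/7620857076 - 359178)/(-2628 + 144) = -2737239564891197/7620857076/(-2484) = -2737239564891197/7620857076*(-1/2484) = 2737239564891197/18930208976784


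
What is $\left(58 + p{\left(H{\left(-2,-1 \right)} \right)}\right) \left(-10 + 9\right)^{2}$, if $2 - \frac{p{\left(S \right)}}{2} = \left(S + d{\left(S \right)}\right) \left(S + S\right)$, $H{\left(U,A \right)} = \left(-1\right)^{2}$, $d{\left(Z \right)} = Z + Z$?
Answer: $50$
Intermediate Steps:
$d{\left(Z \right)} = 2 Z$
$H{\left(U,A \right)} = 1$
$p{\left(S \right)} = 4 - 12 S^{2}$ ($p{\left(S \right)} = 4 - 2 \left(S + 2 S\right) \left(S + S\right) = 4 - 2 \cdot 3 S 2 S = 4 - 2 \cdot 6 S^{2} = 4 - 12 S^{2}$)
$\left(58 + p{\left(H{\left(-2,-1 \right)} \right)}\right) \left(-10 + 9\right)^{2} = \left(58 + \left(4 - 12 \cdot 1^{2}\right)\right) \left(-10 + 9\right)^{2} = \left(58 + \left(4 - 12\right)\right) \left(-1\right)^{2} = \left(58 + \left(4 - 12\right)\right) 1 = \left(58 - 8\right) 1 = 50 \cdot 1 = 50$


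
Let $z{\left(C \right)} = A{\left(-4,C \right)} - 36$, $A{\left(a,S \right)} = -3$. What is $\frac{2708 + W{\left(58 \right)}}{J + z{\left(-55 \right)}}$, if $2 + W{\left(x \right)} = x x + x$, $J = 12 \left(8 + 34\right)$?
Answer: $\frac{6128}{465} \approx 13.178$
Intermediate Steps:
$J = 504$ ($J = 12 \cdot 42 = 504$)
$W{\left(x \right)} = -2 + x + x^{2}$ ($W{\left(x \right)} = -2 + \left(x x + x\right) = -2 + \left(x^{2} + x\right) = -2 + \left(x + x^{2}\right) = -2 + x + x^{2}$)
$z{\left(C \right)} = -39$ ($z{\left(C \right)} = -3 - 36 = -39$)
$\frac{2708 + W{\left(58 \right)}}{J + z{\left(-55 \right)}} = \frac{2708 + \left(-2 + 58 + 58^{2}\right)}{504 - 39} = \frac{2708 + \left(-2 + 58 + 3364\right)}{465} = \left(2708 + 3420\right) \frac{1}{465} = 6128 \cdot \frac{1}{465} = \frac{6128}{465}$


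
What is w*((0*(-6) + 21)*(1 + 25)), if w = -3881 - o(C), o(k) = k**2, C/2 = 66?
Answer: -11632530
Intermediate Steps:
C = 132 (C = 2*66 = 132)
w = -21305 (w = -3881 - 1*132**2 = -3881 - 1*17424 = -3881 - 17424 = -21305)
w*((0*(-6) + 21)*(1 + 25)) = -21305*(0*(-6) + 21)*(1 + 25) = -21305*(0 + 21)*26 = -447405*26 = -21305*546 = -11632530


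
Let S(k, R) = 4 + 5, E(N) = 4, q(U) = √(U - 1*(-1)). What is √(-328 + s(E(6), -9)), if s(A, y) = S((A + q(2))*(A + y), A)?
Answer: I*√319 ≈ 17.861*I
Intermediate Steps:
q(U) = √(1 + U) (q(U) = √(U + 1) = √(1 + U))
S(k, R) = 9
s(A, y) = 9
√(-328 + s(E(6), -9)) = √(-328 + 9) = √(-319) = I*√319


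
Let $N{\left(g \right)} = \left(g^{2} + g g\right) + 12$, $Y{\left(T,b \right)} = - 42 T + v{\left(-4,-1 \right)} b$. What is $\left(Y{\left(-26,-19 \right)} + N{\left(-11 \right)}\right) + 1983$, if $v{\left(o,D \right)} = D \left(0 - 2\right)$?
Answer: $3291$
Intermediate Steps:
$v{\left(o,D \right)} = - 2 D$ ($v{\left(o,D \right)} = D \left(-2\right) = - 2 D$)
$Y{\left(T,b \right)} = - 42 T + 2 b$ ($Y{\left(T,b \right)} = - 42 T + \left(-2\right) \left(-1\right) b = - 42 T + 2 b$)
$N{\left(g \right)} = 12 + 2 g^{2}$ ($N{\left(g \right)} = \left(g^{2} + g^{2}\right) + 12 = 2 g^{2} + 12 = 12 + 2 g^{2}$)
$\left(Y{\left(-26,-19 \right)} + N{\left(-11 \right)}\right) + 1983 = \left(\left(\left(-42\right) \left(-26\right) + 2 \left(-19\right)\right) + \left(12 + 2 \left(-11\right)^{2}\right)\right) + 1983 = \left(\left(1092 - 38\right) + \left(12 + 2 \cdot 121\right)\right) + 1983 = \left(1054 + \left(12 + 242\right)\right) + 1983 = \left(1054 + 254\right) + 1983 = 1308 + 1983 = 3291$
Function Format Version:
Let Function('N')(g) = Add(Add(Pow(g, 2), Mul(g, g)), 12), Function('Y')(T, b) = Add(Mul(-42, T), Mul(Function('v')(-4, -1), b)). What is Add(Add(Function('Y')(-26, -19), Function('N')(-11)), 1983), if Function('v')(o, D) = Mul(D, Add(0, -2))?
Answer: 3291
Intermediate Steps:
Function('v')(o, D) = Mul(-2, D) (Function('v')(o, D) = Mul(D, -2) = Mul(-2, D))
Function('Y')(T, b) = Add(Mul(-42, T), Mul(2, b)) (Function('Y')(T, b) = Add(Mul(-42, T), Mul(Mul(-2, -1), b)) = Add(Mul(-42, T), Mul(2, b)))
Function('N')(g) = Add(12, Mul(2, Pow(g, 2))) (Function('N')(g) = Add(Add(Pow(g, 2), Pow(g, 2)), 12) = Add(Mul(2, Pow(g, 2)), 12) = Add(12, Mul(2, Pow(g, 2))))
Add(Add(Function('Y')(-26, -19), Function('N')(-11)), 1983) = Add(Add(Add(Mul(-42, -26), Mul(2, -19)), Add(12, Mul(2, Pow(-11, 2)))), 1983) = Add(Add(Add(1092, -38), Add(12, Mul(2, 121))), 1983) = Add(Add(1054, Add(12, 242)), 1983) = Add(Add(1054, 254), 1983) = Add(1308, 1983) = 3291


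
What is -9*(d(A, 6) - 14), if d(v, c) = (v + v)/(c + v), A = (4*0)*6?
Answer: 126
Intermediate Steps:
A = 0 (A = 0*6 = 0)
d(v, c) = 2*v/(c + v) (d(v, c) = (2*v)/(c + v) = 2*v/(c + v))
-9*(d(A, 6) - 14) = -9*(2*0/(6 + 0) - 14) = -9*(2*0/6 - 14) = -9*(2*0*(⅙) - 14) = -9*(0 - 14) = -9*(-14) = 126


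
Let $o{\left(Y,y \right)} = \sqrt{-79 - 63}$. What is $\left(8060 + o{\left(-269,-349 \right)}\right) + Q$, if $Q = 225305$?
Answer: $233365 + i \sqrt{142} \approx 2.3337 \cdot 10^{5} + 11.916 i$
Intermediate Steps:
$o{\left(Y,y \right)} = i \sqrt{142}$ ($o{\left(Y,y \right)} = \sqrt{-142} = i \sqrt{142}$)
$\left(8060 + o{\left(-269,-349 \right)}\right) + Q = \left(8060 + i \sqrt{142}\right) + 225305 = 233365 + i \sqrt{142}$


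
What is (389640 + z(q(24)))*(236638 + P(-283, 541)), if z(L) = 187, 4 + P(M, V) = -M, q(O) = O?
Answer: 92356643359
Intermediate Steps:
P(M, V) = -4 - M
(389640 + z(q(24)))*(236638 + P(-283, 541)) = (389640 + 187)*(236638 + (-4 - 1*(-283))) = 389827*(236638 + (-4 + 283)) = 389827*(236638 + 279) = 389827*236917 = 92356643359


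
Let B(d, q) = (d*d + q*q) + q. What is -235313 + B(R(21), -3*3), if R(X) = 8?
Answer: -235177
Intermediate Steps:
B(d, q) = q + d² + q² (B(d, q) = (d² + q²) + q = q + d² + q²)
-235313 + B(R(21), -3*3) = -235313 + (-3*3 + 8² + (-3*3)²) = -235313 + (-9 + 64 + (-9)²) = -235313 + (-9 + 64 + 81) = -235313 + 136 = -235177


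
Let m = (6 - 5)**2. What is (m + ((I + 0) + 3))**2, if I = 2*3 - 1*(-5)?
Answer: 225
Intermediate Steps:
I = 11 (I = 6 + 5 = 11)
m = 1 (m = 1**2 = 1)
(m + ((I + 0) + 3))**2 = (1 + ((11 + 0) + 3))**2 = (1 + (11 + 3))**2 = (1 + 14)**2 = 15**2 = 225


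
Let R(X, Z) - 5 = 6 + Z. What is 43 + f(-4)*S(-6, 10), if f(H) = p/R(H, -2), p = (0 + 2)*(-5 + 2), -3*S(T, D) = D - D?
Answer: 43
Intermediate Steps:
S(T, D) = 0 (S(T, D) = -(D - D)/3 = -⅓*0 = 0)
R(X, Z) = 11 + Z (R(X, Z) = 5 + (6 + Z) = 11 + Z)
p = -6 (p = 2*(-3) = -6)
f(H) = -⅔ (f(H) = -6/(11 - 2) = -6/9 = -6*⅑ = -⅔)
43 + f(-4)*S(-6, 10) = 43 - ⅔*0 = 43 + 0 = 43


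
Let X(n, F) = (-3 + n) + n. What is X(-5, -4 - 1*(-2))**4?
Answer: 28561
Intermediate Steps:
X(n, F) = -3 + 2*n
X(-5, -4 - 1*(-2))**4 = (-3 + 2*(-5))**4 = (-3 - 10)**4 = (-13)**4 = 28561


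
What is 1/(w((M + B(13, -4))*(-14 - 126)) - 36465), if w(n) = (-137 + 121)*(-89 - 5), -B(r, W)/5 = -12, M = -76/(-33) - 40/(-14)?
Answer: -1/34961 ≈ -2.8603e-5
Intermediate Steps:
M = 1192/231 (M = -76*(-1/33) - 40*(-1/14) = 76/33 + 20/7 = 1192/231 ≈ 5.1602)
B(r, W) = 60 (B(r, W) = -5*(-12) = 60)
w(n) = 1504 (w(n) = -16*(-94) = 1504)
1/(w((M + B(13, -4))*(-14 - 126)) - 36465) = 1/(1504 - 36465) = 1/(-34961) = -1/34961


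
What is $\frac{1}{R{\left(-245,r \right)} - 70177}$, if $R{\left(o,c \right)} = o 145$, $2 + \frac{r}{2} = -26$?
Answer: $- \frac{1}{105702} \approx -9.4606 \cdot 10^{-6}$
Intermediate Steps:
$r = -56$ ($r = -4 + 2 \left(-26\right) = -4 - 52 = -56$)
$R{\left(o,c \right)} = 145 o$
$\frac{1}{R{\left(-245,r \right)} - 70177} = \frac{1}{145 \left(-245\right) - 70177} = \frac{1}{-35525 - 70177} = \frac{1}{-105702} = - \frac{1}{105702}$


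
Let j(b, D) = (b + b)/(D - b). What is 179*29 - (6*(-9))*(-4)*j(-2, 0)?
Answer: 5623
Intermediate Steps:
j(b, D) = 2*b/(D - b) (j(b, D) = (2*b)/(D - b) = 2*b/(D - b))
179*29 - (6*(-9))*(-4)*j(-2, 0) = 179*29 - (6*(-9))*(-4)*2*(-2)/(0 - 1*(-2)) = 5191 - (-54*(-4))*2*(-2)/(0 + 2) = 5191 - 216*2*(-2)/2 = 5191 - 216*2*(-2)*(½) = 5191 - 216*(-2) = 5191 - 1*(-432) = 5191 + 432 = 5623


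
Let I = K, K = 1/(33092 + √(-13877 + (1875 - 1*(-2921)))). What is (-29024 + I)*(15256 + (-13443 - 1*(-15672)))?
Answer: -111148224586695036/219017909 - 10491*I*√1009/219017909 ≈ -5.0748e+8 - 0.0015215*I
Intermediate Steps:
K = 1/(33092 + 3*I*√1009) (K = 1/(33092 + √(-13877 + (1875 + 2921))) = 1/(33092 + √(-13877 + 4796)) = 1/(33092 + √(-9081)) = 1/(33092 + 3*I*√1009) ≈ 3.0219e-5 - 8.702e-8*I)
I = 33092/1095089545 - 3*I*√1009/1095089545 ≈ 3.0219e-5 - 8.702e-8*I
(-29024 + I)*(15256 + (-13443 - 1*(-15672))) = (-29024 + (33092/1095089545 - 3*I*√1009/1095089545))*(15256 + (-13443 - 1*(-15672))) = (-31783878920988/1095089545 - 3*I*√1009/1095089545)*(15256 + (-13443 + 15672)) = (-31783878920988/1095089545 - 3*I*√1009/1095089545)*(15256 + 2229) = (-31783878920988/1095089545 - 3*I*√1009/1095089545)*17485 = -111148224586695036/219017909 - 10491*I*√1009/219017909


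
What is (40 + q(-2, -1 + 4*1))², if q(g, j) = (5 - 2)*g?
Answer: 1156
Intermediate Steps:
q(g, j) = 3*g
(40 + q(-2, -1 + 4*1))² = (40 + 3*(-2))² = (40 - 6)² = 34² = 1156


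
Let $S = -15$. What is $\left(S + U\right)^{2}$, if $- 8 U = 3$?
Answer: $\frac{15129}{64} \approx 236.39$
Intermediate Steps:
$U = - \frac{3}{8}$ ($U = \left(- \frac{1}{8}\right) 3 = - \frac{3}{8} \approx -0.375$)
$\left(S + U\right)^{2} = \left(-15 - \frac{3}{8}\right)^{2} = \left(- \frac{123}{8}\right)^{2} = \frac{15129}{64}$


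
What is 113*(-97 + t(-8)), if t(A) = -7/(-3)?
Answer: -32092/3 ≈ -10697.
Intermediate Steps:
t(A) = 7/3 (t(A) = -7*(-⅓) = 7/3)
113*(-97 + t(-8)) = 113*(-97 + 7/3) = 113*(-284/3) = -32092/3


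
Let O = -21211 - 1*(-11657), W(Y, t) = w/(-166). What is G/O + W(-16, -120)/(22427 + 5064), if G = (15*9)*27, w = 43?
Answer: -4158597548/10899934081 ≈ -0.38153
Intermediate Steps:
W(Y, t) = -43/166 (W(Y, t) = 43/(-166) = 43*(-1/166) = -43/166)
G = 3645 (G = 135*27 = 3645)
O = -9554 (O = -21211 + 11657 = -9554)
G/O + W(-16, -120)/(22427 + 5064) = 3645/(-9554) - 43/(166*(22427 + 5064)) = 3645*(-1/9554) - 43/166/27491 = -3645/9554 - 43/166*1/27491 = -3645/9554 - 43/4563506 = -4158597548/10899934081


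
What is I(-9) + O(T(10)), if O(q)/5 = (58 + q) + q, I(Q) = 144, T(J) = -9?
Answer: 344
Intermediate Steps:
O(q) = 290 + 10*q (O(q) = 5*((58 + q) + q) = 5*(58 + 2*q) = 290 + 10*q)
I(-9) + O(T(10)) = 144 + (290 + 10*(-9)) = 144 + (290 - 90) = 144 + 200 = 344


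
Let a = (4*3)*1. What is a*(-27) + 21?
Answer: -303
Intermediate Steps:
a = 12 (a = 12*1 = 12)
a*(-27) + 21 = 12*(-27) + 21 = -324 + 21 = -303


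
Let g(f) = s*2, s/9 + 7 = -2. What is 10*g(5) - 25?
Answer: -1645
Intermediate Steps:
s = -81 (s = -63 + 9*(-2) = -63 - 18 = -81)
g(f) = -162 (g(f) = -81*2 = -162)
10*g(5) - 25 = 10*(-162) - 25 = -1620 - 25 = -1645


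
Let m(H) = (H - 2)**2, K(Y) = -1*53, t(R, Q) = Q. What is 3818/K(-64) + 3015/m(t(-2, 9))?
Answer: -27287/2597 ≈ -10.507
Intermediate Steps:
K(Y) = -53
m(H) = (-2 + H)**2
3818/K(-64) + 3015/m(t(-2, 9)) = 3818/(-53) + 3015/((-2 + 9)**2) = 3818*(-1/53) + 3015/(7**2) = -3818/53 + 3015/49 = -27287/2597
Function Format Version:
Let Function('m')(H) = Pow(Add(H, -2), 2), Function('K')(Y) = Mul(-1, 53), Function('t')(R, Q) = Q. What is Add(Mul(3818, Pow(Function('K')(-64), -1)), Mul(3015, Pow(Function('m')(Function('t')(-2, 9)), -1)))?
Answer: Rational(-27287, 2597) ≈ -10.507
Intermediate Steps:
Function('K')(Y) = -53
Function('m')(H) = Pow(Add(-2, H), 2)
Add(Mul(3818, Pow(Function('K')(-64), -1)), Mul(3015, Pow(Function('m')(Function('t')(-2, 9)), -1))) = Add(Mul(3818, Pow(-53, -1)), Mul(3015, Pow(Pow(Add(-2, 9), 2), -1))) = Add(Mul(3818, Rational(-1, 53)), Mul(3015, Pow(Pow(7, 2), -1))) = Add(Rational(-3818, 53), Mul(3015, Pow(49, -1))) = Add(Rational(-3818, 53), Mul(3015, Rational(1, 49))) = Add(Rational(-3818, 53), Rational(3015, 49)) = Rational(-27287, 2597)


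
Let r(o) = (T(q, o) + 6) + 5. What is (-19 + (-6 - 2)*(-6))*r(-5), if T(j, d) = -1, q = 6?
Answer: 290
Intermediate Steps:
r(o) = 10 (r(o) = (-1 + 6) + 5 = 5 + 5 = 10)
(-19 + (-6 - 2)*(-6))*r(-5) = (-19 + (-6 - 2)*(-6))*10 = (-19 - 8*(-6))*10 = (-19 + 48)*10 = 29*10 = 290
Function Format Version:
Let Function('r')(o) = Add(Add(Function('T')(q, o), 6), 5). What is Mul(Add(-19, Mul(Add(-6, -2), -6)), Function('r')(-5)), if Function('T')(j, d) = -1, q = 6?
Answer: 290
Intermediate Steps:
Function('r')(o) = 10 (Function('r')(o) = Add(Add(-1, 6), 5) = Add(5, 5) = 10)
Mul(Add(-19, Mul(Add(-6, -2), -6)), Function('r')(-5)) = Mul(Add(-19, Mul(Add(-6, -2), -6)), 10) = Mul(Add(-19, Mul(-8, -6)), 10) = Mul(Add(-19, 48), 10) = Mul(29, 10) = 290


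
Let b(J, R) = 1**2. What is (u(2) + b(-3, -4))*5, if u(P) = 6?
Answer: 35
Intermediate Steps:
b(J, R) = 1
(u(2) + b(-3, -4))*5 = (6 + 1)*5 = 7*5 = 35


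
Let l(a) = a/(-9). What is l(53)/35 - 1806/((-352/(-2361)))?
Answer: -671583973/55440 ≈ -12114.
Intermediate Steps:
l(a) = -a/9 (l(a) = a*(-⅑) = -a/9)
l(53)/35 - 1806/((-352/(-2361))) = -⅑*53/35 - 1806/((-352/(-2361))) = -53/9*1/35 - 1806/((-352*(-1/2361))) = -53/315 - 1806/352/2361 = -53/315 - 1806*2361/352 = -53/315 - 2131983/176 = -671583973/55440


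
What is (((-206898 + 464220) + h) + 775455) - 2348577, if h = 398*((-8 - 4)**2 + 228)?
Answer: -1167744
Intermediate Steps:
h = 148056 (h = 398*((-12)**2 + 228) = 398*(144 + 228) = 398*372 = 148056)
(((-206898 + 464220) + h) + 775455) - 2348577 = (((-206898 + 464220) + 148056) + 775455) - 2348577 = ((257322 + 148056) + 775455) - 2348577 = (405378 + 775455) - 2348577 = 1180833 - 2348577 = -1167744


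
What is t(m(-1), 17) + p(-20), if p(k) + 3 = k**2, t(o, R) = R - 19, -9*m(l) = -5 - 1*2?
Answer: 395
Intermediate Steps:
m(l) = 7/9 (m(l) = -(-5 - 1*2)/9 = -(-5 - 2)/9 = -1/9*(-7) = 7/9)
t(o, R) = -19 + R
p(k) = -3 + k**2
t(m(-1), 17) + p(-20) = (-19 + 17) + (-3 + (-20)**2) = -2 + (-3 + 400) = -2 + 397 = 395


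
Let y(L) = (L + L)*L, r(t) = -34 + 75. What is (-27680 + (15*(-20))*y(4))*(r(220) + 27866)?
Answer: -1040372960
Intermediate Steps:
r(t) = 41
y(L) = 2*L² (y(L) = (2*L)*L = 2*L²)
(-27680 + (15*(-20))*y(4))*(r(220) + 27866) = (-27680 + (15*(-20))*(2*4²))*(41 + 27866) = (-27680 - 600*16)*27907 = (-27680 - 300*32)*27907 = (-27680 - 9600)*27907 = -37280*27907 = -1040372960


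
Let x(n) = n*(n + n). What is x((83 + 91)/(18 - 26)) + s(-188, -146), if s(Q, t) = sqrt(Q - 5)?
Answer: 7569/8 + I*sqrt(193) ≈ 946.13 + 13.892*I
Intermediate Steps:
s(Q, t) = sqrt(-5 + Q)
x(n) = 2*n**2 (x(n) = n*(2*n) = 2*n**2)
x((83 + 91)/(18 - 26)) + s(-188, -146) = 2*((83 + 91)/(18 - 26))**2 + sqrt(-5 - 188) = 2*(174/(-8))**2 + sqrt(-193) = 2*(174*(-1/8))**2 + I*sqrt(193) = 2*(-87/4)**2 + I*sqrt(193) = 2*(7569/16) + I*sqrt(193) = 7569/8 + I*sqrt(193)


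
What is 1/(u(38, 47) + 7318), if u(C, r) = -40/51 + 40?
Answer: 51/375218 ≈ 0.00013592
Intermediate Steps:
u(C, r) = 2000/51 (u(C, r) = -40*1/51 + 40 = -40/51 + 40 = 2000/51)
1/(u(38, 47) + 7318) = 1/(2000/51 + 7318) = 1/(375218/51) = 51/375218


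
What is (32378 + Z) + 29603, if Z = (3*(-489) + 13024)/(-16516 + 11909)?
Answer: 285534910/4607 ≈ 61979.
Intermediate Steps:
Z = -11557/4607 (Z = (-1467 + 13024)/(-4607) = 11557*(-1/4607) = -11557/4607 ≈ -2.5086)
(32378 + Z) + 29603 = (32378 - 11557/4607) + 29603 = 149153889/4607 + 29603 = 285534910/4607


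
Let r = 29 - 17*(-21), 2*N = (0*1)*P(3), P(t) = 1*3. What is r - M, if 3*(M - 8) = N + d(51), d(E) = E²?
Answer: -489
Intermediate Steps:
P(t) = 3
N = 0 (N = ((0*1)*3)/2 = (0*3)/2 = (½)*0 = 0)
r = 386 (r = 29 + 357 = 386)
M = 875 (M = 8 + (0 + 51²)/3 = 8 + (0 + 2601)/3 = 8 + (⅓)*2601 = 8 + 867 = 875)
r - M = 386 - 1*875 = 386 - 875 = -489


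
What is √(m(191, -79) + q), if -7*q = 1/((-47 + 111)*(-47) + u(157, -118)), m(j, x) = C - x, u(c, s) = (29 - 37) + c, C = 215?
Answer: √117752949699/20013 ≈ 17.146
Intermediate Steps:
u(c, s) = -8 + c
m(j, x) = 215 - x
q = 1/20013 (q = -1/(7*((-47 + 111)*(-47) + (-8 + 157))) = -1/(7*(64*(-47) + 149)) = -1/(7*(-3008 + 149)) = -⅐/(-2859) = -⅐*(-1/2859) = 1/20013 ≈ 4.9967e-5)
√(m(191, -79) + q) = √((215 - 1*(-79)) + 1/20013) = √((215 + 79) + 1/20013) = √(294 + 1/20013) = √(5883823/20013) = √117752949699/20013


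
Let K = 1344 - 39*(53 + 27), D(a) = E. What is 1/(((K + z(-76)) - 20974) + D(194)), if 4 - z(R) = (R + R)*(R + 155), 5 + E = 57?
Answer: -1/10686 ≈ -9.3580e-5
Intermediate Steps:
E = 52 (E = -5 + 57 = 52)
D(a) = 52
z(R) = 4 - 2*R*(155 + R) (z(R) = 4 - (R + R)*(R + 155) = 4 - 2*R*(155 + R))
K = -1776 (K = 1344 - 39*80 = 1344 - 3120 = -1776)
1/(((K + z(-76)) - 20974) + D(194)) = 1/(((-1776 + (4 - 310*(-76) - 2*(-76)²)) - 20974) + 52) = 1/(((-1776 + (4 + 23560 - 2*5776)) - 20974) + 52) = 1/(((-1776 + (4 + 23560 - 11552)) - 20974) + 52) = 1/(((-1776 + 12012) - 20974) + 52) = 1/((10236 - 20974) + 52) = 1/(-10738 + 52) = 1/(-10686) = -1/10686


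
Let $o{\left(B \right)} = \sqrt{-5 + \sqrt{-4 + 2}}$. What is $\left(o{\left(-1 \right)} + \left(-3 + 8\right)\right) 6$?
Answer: $30 + 6 \sqrt{-5 + i \sqrt{2}} \approx 31.879 + 13.547 i$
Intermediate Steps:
$o{\left(B \right)} = \sqrt{-5 + i \sqrt{2}}$ ($o{\left(B \right)} = \sqrt{-5 + \sqrt{-2}} = \sqrt{-5 + i \sqrt{2}}$)
$\left(o{\left(-1 \right)} + \left(-3 + 8\right)\right) 6 = \left(\sqrt{-5 + i \sqrt{2}} + \left(-3 + 8\right)\right) 6 = \left(\sqrt{-5 + i \sqrt{2}} + 5\right) 6 = \left(5 + \sqrt{-5 + i \sqrt{2}}\right) 6 = 30 + 6 \sqrt{-5 + i \sqrt{2}}$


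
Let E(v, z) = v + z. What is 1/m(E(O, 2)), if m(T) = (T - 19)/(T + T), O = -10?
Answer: 16/27 ≈ 0.59259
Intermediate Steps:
m(T) = (-19 + T)/(2*T) (m(T) = (-19 + T)/((2*T)) = (-19 + T)*(1/(2*T)) = (-19 + T)/(2*T))
1/m(E(O, 2)) = 1/((-19 + (-10 + 2))/(2*(-10 + 2))) = 1/((½)*(-19 - 8)/(-8)) = 1/((½)*(-⅛)*(-27)) = 1/(27/16) = 16/27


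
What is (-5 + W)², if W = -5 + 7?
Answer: 9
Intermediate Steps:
W = 2
(-5 + W)² = (-5 + 2)² = (-3)² = 9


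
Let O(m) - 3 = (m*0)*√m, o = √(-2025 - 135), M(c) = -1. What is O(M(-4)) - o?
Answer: 3 - 12*I*√15 ≈ 3.0 - 46.476*I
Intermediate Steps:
o = 12*I*√15 (o = √(-2160) = 12*I*√15 ≈ 46.476*I)
O(m) = 3 (O(m) = 3 + (m*0)*√m = 3 + 0*√m = 3 + 0 = 3)
O(M(-4)) - o = 3 - 12*I*√15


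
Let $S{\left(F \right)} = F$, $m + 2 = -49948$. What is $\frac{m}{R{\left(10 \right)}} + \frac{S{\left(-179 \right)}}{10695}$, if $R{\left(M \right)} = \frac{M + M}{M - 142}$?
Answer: $\frac{3525820471}{10695} \approx 3.2967 \cdot 10^{5}$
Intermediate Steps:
$m = -49950$ ($m = -2 - 49948 = -49950$)
$R{\left(M \right)} = \frac{2 M}{-142 + M}$
$\frac{m}{R{\left(10 \right)}} + \frac{S{\left(-179 \right)}}{10695} = - \frac{49950}{2 \cdot 10 \frac{1}{-142 + 10}} - \frac{179}{10695} = - \frac{49950}{2 \cdot 10 \frac{1}{-132}} - \frac{179}{10695} = - \frac{49950}{2 \cdot 10 \left(- \frac{1}{132}\right)} - \frac{179}{10695} = - \frac{49950}{- \frac{5}{33}} - \frac{179}{10695} = \left(-49950\right) \left(- \frac{33}{5}\right) - \frac{179}{10695} = 329670 - \frac{179}{10695} = \frac{3525820471}{10695}$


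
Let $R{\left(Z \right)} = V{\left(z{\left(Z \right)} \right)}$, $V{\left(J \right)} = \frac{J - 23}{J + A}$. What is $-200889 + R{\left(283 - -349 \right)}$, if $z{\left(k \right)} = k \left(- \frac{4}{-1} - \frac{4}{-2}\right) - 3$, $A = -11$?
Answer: $- \frac{379477438}{1889} \approx -2.0089 \cdot 10^{5}$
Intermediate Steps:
$z{\left(k \right)} = -3 + 6 k$ ($z{\left(k \right)} = k \left(\left(-4\right) \left(-1\right) - -2\right) - 3 = k \left(4 + 2\right) - 3 = k 6 - 3 = 6 k - 3 = -3 + 6 k$)
$V{\left(J \right)} = \frac{-23 + J}{-11 + J}$ ($V{\left(J \right)} = \frac{J - 23}{J - 11} = \frac{-23 + J}{-11 + J}$)
$R{\left(Z \right)} = \frac{-26 + 6 Z}{-14 + 6 Z}$ ($R{\left(Z \right)} = \frac{-23 + \left(-3 + 6 Z\right)}{-11 + \left(-3 + 6 Z\right)} = \frac{-26 + 6 Z}{-14 + 6 Z}$)
$-200889 + R{\left(283 - -349 \right)} = -200889 + \frac{-13 + 3 \left(283 - -349\right)}{-7 + 3 \left(283 - -349\right)} = -200889 + \frac{-13 + 3 \left(283 + 349\right)}{-7 + 3 \left(283 + 349\right)} = -200889 + \frac{-13 + 3 \cdot 632}{-7 + 3 \cdot 632} = -200889 + \frac{-13 + 1896}{-7 + 1896} = -200889 + \frac{1}{1889} \cdot 1883 = -200889 + \frac{1883}{1889} = - \frac{379477438}{1889}$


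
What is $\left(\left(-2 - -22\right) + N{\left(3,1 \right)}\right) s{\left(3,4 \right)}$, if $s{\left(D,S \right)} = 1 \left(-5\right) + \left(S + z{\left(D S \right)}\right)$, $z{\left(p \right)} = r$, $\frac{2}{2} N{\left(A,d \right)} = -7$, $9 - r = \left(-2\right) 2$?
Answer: $156$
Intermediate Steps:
$r = 13$ ($r = 9 - \left(-2\right) 2 = 9 - -4 = 9 + 4 = 13$)
$N{\left(A,d \right)} = -7$
$z{\left(p \right)} = 13$
$s{\left(D,S \right)} = 8 + S$ ($s{\left(D,S \right)} = 1 \left(-5\right) + \left(S + 13\right) = -5 + \left(13 + S\right) = 8 + S$)
$\left(\left(-2 - -22\right) + N{\left(3,1 \right)}\right) s{\left(3,4 \right)} = \left(\left(-2 - -22\right) - 7\right) \left(8 + 4\right) = \left(\left(-2 + 22\right) - 7\right) 12 = \left(20 - 7\right) 12 = 13 \cdot 12 = 156$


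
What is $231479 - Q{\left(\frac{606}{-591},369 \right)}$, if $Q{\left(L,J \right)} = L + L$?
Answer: $\frac{45601767}{197} \approx 2.3148 \cdot 10^{5}$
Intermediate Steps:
$Q{\left(L,J \right)} = 2 L$
$231479 - Q{\left(\frac{606}{-591},369 \right)} = 231479 - 2 \frac{606}{-591} = 231479 - 2 \cdot 606 \left(- \frac{1}{591}\right) = 231479 - 2 \left(- \frac{202}{197}\right) = 231479 - - \frac{404}{197} = 231479 + \frac{404}{197} = \frac{45601767}{197}$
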